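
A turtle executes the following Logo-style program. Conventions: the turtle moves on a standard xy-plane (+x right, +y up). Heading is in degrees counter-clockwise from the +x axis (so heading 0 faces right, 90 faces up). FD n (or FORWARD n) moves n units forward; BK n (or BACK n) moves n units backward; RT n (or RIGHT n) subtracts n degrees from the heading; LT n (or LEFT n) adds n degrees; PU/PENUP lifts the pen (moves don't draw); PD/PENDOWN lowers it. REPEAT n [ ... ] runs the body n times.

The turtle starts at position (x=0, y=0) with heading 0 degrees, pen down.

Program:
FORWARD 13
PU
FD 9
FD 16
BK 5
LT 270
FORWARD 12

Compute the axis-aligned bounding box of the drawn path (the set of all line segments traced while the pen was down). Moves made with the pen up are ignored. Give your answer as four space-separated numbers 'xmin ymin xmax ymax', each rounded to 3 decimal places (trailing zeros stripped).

Executing turtle program step by step:
Start: pos=(0,0), heading=0, pen down
FD 13: (0,0) -> (13,0) [heading=0, draw]
PU: pen up
FD 9: (13,0) -> (22,0) [heading=0, move]
FD 16: (22,0) -> (38,0) [heading=0, move]
BK 5: (38,0) -> (33,0) [heading=0, move]
LT 270: heading 0 -> 270
FD 12: (33,0) -> (33,-12) [heading=270, move]
Final: pos=(33,-12), heading=270, 1 segment(s) drawn

Segment endpoints: x in {0, 13}, y in {0}
xmin=0, ymin=0, xmax=13, ymax=0

Answer: 0 0 13 0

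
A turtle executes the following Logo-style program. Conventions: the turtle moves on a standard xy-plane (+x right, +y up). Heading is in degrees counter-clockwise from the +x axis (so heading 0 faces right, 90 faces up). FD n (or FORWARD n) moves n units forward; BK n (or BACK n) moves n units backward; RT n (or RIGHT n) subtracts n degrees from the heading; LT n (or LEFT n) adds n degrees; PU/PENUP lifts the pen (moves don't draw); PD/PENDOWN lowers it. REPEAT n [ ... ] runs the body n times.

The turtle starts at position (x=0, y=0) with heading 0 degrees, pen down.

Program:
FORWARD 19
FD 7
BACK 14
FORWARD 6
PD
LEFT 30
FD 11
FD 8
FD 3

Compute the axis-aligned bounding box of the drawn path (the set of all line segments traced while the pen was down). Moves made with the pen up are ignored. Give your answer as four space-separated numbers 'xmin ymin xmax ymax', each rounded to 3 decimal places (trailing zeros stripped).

Answer: 0 0 37.053 11

Derivation:
Executing turtle program step by step:
Start: pos=(0,0), heading=0, pen down
FD 19: (0,0) -> (19,0) [heading=0, draw]
FD 7: (19,0) -> (26,0) [heading=0, draw]
BK 14: (26,0) -> (12,0) [heading=0, draw]
FD 6: (12,0) -> (18,0) [heading=0, draw]
PD: pen down
LT 30: heading 0 -> 30
FD 11: (18,0) -> (27.526,5.5) [heading=30, draw]
FD 8: (27.526,5.5) -> (34.454,9.5) [heading=30, draw]
FD 3: (34.454,9.5) -> (37.053,11) [heading=30, draw]
Final: pos=(37.053,11), heading=30, 7 segment(s) drawn

Segment endpoints: x in {0, 12, 18, 19, 26, 27.526, 34.454, 37.053}, y in {0, 5.5, 9.5, 11}
xmin=0, ymin=0, xmax=37.053, ymax=11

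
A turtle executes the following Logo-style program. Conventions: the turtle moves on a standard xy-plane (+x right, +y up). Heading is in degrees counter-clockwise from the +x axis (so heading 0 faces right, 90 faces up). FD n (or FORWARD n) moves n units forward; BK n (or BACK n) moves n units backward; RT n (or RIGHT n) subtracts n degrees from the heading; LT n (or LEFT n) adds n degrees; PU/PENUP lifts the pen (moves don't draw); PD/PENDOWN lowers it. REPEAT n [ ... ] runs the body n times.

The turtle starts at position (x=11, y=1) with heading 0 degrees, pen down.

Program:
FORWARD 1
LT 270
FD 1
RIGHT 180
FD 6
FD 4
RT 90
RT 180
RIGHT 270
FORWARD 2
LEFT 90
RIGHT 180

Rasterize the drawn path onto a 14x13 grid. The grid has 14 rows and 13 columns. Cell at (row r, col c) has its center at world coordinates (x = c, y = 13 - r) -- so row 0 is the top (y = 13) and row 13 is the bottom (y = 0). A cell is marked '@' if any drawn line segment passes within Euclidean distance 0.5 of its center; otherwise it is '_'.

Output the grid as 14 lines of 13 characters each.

Answer: _____________
_____________
_____________
____________@
____________@
____________@
____________@
____________@
____________@
____________@
____________@
____________@
___________@@
____________@

Derivation:
Segment 0: (11,1) -> (12,1)
Segment 1: (12,1) -> (12,0)
Segment 2: (12,0) -> (12,6)
Segment 3: (12,6) -> (12,10)
Segment 4: (12,10) -> (12,8)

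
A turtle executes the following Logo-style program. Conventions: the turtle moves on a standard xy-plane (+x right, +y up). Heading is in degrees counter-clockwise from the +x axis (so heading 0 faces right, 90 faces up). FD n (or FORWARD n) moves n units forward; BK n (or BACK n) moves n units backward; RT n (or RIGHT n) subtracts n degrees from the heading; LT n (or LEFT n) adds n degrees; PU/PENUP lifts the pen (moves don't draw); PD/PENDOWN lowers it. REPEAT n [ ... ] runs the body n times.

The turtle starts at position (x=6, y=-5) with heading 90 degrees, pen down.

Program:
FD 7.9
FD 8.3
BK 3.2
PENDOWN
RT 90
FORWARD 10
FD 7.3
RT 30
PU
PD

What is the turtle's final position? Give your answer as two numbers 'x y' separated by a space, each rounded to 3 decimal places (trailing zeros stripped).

Answer: 23.3 8

Derivation:
Executing turtle program step by step:
Start: pos=(6,-5), heading=90, pen down
FD 7.9: (6,-5) -> (6,2.9) [heading=90, draw]
FD 8.3: (6,2.9) -> (6,11.2) [heading=90, draw]
BK 3.2: (6,11.2) -> (6,8) [heading=90, draw]
PD: pen down
RT 90: heading 90 -> 0
FD 10: (6,8) -> (16,8) [heading=0, draw]
FD 7.3: (16,8) -> (23.3,8) [heading=0, draw]
RT 30: heading 0 -> 330
PU: pen up
PD: pen down
Final: pos=(23.3,8), heading=330, 5 segment(s) drawn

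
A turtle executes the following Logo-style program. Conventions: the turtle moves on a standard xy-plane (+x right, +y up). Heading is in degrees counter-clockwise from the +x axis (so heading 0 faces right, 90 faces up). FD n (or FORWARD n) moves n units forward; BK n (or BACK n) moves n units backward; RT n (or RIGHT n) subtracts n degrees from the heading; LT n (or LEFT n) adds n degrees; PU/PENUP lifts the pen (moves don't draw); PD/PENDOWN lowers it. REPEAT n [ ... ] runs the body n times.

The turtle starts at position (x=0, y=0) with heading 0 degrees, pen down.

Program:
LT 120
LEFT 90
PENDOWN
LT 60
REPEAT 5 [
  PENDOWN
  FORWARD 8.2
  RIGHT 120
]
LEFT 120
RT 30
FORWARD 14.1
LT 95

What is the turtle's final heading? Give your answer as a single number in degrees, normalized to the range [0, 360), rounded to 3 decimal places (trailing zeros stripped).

Executing turtle program step by step:
Start: pos=(0,0), heading=0, pen down
LT 120: heading 0 -> 120
LT 90: heading 120 -> 210
PD: pen down
LT 60: heading 210 -> 270
REPEAT 5 [
  -- iteration 1/5 --
  PD: pen down
  FD 8.2: (0,0) -> (0,-8.2) [heading=270, draw]
  RT 120: heading 270 -> 150
  -- iteration 2/5 --
  PD: pen down
  FD 8.2: (0,-8.2) -> (-7.101,-4.1) [heading=150, draw]
  RT 120: heading 150 -> 30
  -- iteration 3/5 --
  PD: pen down
  FD 8.2: (-7.101,-4.1) -> (0,0) [heading=30, draw]
  RT 120: heading 30 -> 270
  -- iteration 4/5 --
  PD: pen down
  FD 8.2: (0,0) -> (0,-8.2) [heading=270, draw]
  RT 120: heading 270 -> 150
  -- iteration 5/5 --
  PD: pen down
  FD 8.2: (0,-8.2) -> (-7.101,-4.1) [heading=150, draw]
  RT 120: heading 150 -> 30
]
LT 120: heading 30 -> 150
RT 30: heading 150 -> 120
FD 14.1: (-7.101,-4.1) -> (-14.151,8.111) [heading=120, draw]
LT 95: heading 120 -> 215
Final: pos=(-14.151,8.111), heading=215, 6 segment(s) drawn

Answer: 215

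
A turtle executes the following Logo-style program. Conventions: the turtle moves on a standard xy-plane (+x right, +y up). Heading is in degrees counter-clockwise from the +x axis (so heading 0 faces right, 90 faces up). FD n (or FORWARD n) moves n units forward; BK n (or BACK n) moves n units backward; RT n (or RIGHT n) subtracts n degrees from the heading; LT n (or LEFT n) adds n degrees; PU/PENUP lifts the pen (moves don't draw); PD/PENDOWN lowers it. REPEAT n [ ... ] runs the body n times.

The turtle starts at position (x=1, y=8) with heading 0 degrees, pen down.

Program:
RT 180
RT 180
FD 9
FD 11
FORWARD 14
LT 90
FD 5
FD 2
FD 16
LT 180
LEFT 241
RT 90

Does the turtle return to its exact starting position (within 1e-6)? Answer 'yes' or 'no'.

Executing turtle program step by step:
Start: pos=(1,8), heading=0, pen down
RT 180: heading 0 -> 180
RT 180: heading 180 -> 0
FD 9: (1,8) -> (10,8) [heading=0, draw]
FD 11: (10,8) -> (21,8) [heading=0, draw]
FD 14: (21,8) -> (35,8) [heading=0, draw]
LT 90: heading 0 -> 90
FD 5: (35,8) -> (35,13) [heading=90, draw]
FD 2: (35,13) -> (35,15) [heading=90, draw]
FD 16: (35,15) -> (35,31) [heading=90, draw]
LT 180: heading 90 -> 270
LT 241: heading 270 -> 151
RT 90: heading 151 -> 61
Final: pos=(35,31), heading=61, 6 segment(s) drawn

Start position: (1, 8)
Final position: (35, 31)
Distance = 41.049; >= 1e-6 -> NOT closed

Answer: no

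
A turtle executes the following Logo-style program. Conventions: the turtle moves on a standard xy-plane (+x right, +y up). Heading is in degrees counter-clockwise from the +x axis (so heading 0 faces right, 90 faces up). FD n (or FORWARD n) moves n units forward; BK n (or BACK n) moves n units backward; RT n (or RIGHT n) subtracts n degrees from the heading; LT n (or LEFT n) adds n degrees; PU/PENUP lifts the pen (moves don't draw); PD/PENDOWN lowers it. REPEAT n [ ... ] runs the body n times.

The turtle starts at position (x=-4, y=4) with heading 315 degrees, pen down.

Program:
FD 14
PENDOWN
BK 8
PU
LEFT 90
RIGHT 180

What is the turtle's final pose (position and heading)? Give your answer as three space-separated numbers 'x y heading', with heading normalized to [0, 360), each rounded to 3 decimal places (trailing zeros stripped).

Executing turtle program step by step:
Start: pos=(-4,4), heading=315, pen down
FD 14: (-4,4) -> (5.899,-5.899) [heading=315, draw]
PD: pen down
BK 8: (5.899,-5.899) -> (0.243,-0.243) [heading=315, draw]
PU: pen up
LT 90: heading 315 -> 45
RT 180: heading 45 -> 225
Final: pos=(0.243,-0.243), heading=225, 2 segment(s) drawn

Answer: 0.243 -0.243 225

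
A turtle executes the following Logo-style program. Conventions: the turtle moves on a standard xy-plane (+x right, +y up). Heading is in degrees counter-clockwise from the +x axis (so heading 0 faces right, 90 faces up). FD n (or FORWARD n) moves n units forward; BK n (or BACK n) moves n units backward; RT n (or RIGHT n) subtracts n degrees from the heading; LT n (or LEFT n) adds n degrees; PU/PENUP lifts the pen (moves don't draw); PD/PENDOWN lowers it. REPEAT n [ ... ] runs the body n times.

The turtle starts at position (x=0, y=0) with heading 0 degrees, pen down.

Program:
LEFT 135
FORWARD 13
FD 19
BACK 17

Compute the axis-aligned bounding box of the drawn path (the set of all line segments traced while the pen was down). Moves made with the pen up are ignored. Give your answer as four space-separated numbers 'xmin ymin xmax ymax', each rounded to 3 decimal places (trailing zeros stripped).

Executing turtle program step by step:
Start: pos=(0,0), heading=0, pen down
LT 135: heading 0 -> 135
FD 13: (0,0) -> (-9.192,9.192) [heading=135, draw]
FD 19: (-9.192,9.192) -> (-22.627,22.627) [heading=135, draw]
BK 17: (-22.627,22.627) -> (-10.607,10.607) [heading=135, draw]
Final: pos=(-10.607,10.607), heading=135, 3 segment(s) drawn

Segment endpoints: x in {-22.627, -10.607, -9.192, 0}, y in {0, 9.192, 10.607, 22.627}
xmin=-22.627, ymin=0, xmax=0, ymax=22.627

Answer: -22.627 0 0 22.627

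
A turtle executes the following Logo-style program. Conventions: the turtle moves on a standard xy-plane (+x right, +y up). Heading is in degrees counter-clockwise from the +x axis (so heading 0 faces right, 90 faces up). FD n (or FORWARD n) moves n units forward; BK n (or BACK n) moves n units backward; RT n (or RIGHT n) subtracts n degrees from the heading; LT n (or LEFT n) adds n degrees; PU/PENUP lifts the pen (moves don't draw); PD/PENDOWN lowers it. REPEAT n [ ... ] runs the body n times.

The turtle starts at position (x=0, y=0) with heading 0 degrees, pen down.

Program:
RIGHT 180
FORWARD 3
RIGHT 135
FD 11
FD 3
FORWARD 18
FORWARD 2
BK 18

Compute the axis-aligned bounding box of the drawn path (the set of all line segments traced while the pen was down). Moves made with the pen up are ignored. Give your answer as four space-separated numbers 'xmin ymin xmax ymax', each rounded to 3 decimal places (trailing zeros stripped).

Executing turtle program step by step:
Start: pos=(0,0), heading=0, pen down
RT 180: heading 0 -> 180
FD 3: (0,0) -> (-3,0) [heading=180, draw]
RT 135: heading 180 -> 45
FD 11: (-3,0) -> (4.778,7.778) [heading=45, draw]
FD 3: (4.778,7.778) -> (6.899,9.899) [heading=45, draw]
FD 18: (6.899,9.899) -> (19.627,22.627) [heading=45, draw]
FD 2: (19.627,22.627) -> (21.042,24.042) [heading=45, draw]
BK 18: (21.042,24.042) -> (8.314,11.314) [heading=45, draw]
Final: pos=(8.314,11.314), heading=45, 6 segment(s) drawn

Segment endpoints: x in {-3, 0, 4.778, 6.899, 8.314, 19.627, 21.042}, y in {0, 0, 7.778, 9.899, 11.314, 22.627, 24.042}
xmin=-3, ymin=0, xmax=21.042, ymax=24.042

Answer: -3 0 21.042 24.042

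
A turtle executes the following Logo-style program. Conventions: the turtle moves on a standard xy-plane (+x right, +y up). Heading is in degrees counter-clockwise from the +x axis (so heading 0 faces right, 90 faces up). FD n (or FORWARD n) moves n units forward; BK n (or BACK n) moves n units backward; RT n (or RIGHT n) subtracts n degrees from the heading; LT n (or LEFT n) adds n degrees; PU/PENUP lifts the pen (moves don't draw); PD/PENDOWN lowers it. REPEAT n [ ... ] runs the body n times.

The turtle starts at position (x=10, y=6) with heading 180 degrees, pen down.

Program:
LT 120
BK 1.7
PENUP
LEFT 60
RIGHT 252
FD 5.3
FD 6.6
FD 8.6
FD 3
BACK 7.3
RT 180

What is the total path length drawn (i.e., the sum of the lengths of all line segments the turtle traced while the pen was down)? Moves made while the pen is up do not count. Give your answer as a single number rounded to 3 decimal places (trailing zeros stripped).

Answer: 1.7

Derivation:
Executing turtle program step by step:
Start: pos=(10,6), heading=180, pen down
LT 120: heading 180 -> 300
BK 1.7: (10,6) -> (9.15,7.472) [heading=300, draw]
PU: pen up
LT 60: heading 300 -> 0
RT 252: heading 0 -> 108
FD 5.3: (9.15,7.472) -> (7.512,12.513) [heading=108, move]
FD 6.6: (7.512,12.513) -> (5.473,18.79) [heading=108, move]
FD 8.6: (5.473,18.79) -> (2.815,26.969) [heading=108, move]
FD 3: (2.815,26.969) -> (1.888,29.822) [heading=108, move]
BK 7.3: (1.888,29.822) -> (4.144,22.879) [heading=108, move]
RT 180: heading 108 -> 288
Final: pos=(4.144,22.879), heading=288, 1 segment(s) drawn

Segment lengths:
  seg 1: (10,6) -> (9.15,7.472), length = 1.7
Total = 1.7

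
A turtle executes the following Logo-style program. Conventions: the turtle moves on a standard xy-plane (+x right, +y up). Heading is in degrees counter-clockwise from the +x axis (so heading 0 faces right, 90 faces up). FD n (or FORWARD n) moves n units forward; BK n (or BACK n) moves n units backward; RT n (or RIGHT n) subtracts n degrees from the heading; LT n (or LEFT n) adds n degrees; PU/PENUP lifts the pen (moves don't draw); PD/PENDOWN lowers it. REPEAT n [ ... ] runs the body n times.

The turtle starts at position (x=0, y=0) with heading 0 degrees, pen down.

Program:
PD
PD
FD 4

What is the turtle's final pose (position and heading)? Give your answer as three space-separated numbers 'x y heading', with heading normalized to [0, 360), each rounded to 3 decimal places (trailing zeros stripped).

Executing turtle program step by step:
Start: pos=(0,0), heading=0, pen down
PD: pen down
PD: pen down
FD 4: (0,0) -> (4,0) [heading=0, draw]
Final: pos=(4,0), heading=0, 1 segment(s) drawn

Answer: 4 0 0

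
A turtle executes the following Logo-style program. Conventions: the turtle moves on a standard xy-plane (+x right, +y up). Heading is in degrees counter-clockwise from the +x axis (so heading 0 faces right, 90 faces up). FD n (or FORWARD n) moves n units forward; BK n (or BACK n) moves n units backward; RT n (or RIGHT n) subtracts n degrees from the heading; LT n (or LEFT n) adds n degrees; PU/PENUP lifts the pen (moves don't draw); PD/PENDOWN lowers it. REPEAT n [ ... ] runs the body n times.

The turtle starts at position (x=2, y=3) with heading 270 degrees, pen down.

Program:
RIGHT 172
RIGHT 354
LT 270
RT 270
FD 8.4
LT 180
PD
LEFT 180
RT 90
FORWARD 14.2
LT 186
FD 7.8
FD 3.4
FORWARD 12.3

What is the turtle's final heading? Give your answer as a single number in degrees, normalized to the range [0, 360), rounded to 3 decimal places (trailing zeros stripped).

Executing turtle program step by step:
Start: pos=(2,3), heading=270, pen down
RT 172: heading 270 -> 98
RT 354: heading 98 -> 104
LT 270: heading 104 -> 14
RT 270: heading 14 -> 104
FD 8.4: (2,3) -> (-0.032,11.15) [heading=104, draw]
LT 180: heading 104 -> 284
PD: pen down
LT 180: heading 284 -> 104
RT 90: heading 104 -> 14
FD 14.2: (-0.032,11.15) -> (13.746,14.586) [heading=14, draw]
LT 186: heading 14 -> 200
FD 7.8: (13.746,14.586) -> (6.416,11.918) [heading=200, draw]
FD 3.4: (6.416,11.918) -> (3.221,10.755) [heading=200, draw]
FD 12.3: (3.221,10.755) -> (-8.337,6.548) [heading=200, draw]
Final: pos=(-8.337,6.548), heading=200, 5 segment(s) drawn

Answer: 200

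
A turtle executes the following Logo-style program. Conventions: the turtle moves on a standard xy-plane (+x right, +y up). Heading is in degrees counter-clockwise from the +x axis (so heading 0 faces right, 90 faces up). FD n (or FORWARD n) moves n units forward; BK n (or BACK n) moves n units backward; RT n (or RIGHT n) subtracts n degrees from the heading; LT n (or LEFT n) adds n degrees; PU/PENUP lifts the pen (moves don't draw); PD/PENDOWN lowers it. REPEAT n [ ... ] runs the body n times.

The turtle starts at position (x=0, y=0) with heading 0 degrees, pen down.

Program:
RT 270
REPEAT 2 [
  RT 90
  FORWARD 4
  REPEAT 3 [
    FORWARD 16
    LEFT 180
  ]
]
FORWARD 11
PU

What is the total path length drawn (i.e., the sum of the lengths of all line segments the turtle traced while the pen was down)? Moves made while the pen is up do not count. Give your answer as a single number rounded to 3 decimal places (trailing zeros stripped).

Executing turtle program step by step:
Start: pos=(0,0), heading=0, pen down
RT 270: heading 0 -> 90
REPEAT 2 [
  -- iteration 1/2 --
  RT 90: heading 90 -> 0
  FD 4: (0,0) -> (4,0) [heading=0, draw]
  REPEAT 3 [
    -- iteration 1/3 --
    FD 16: (4,0) -> (20,0) [heading=0, draw]
    LT 180: heading 0 -> 180
    -- iteration 2/3 --
    FD 16: (20,0) -> (4,0) [heading=180, draw]
    LT 180: heading 180 -> 0
    -- iteration 3/3 --
    FD 16: (4,0) -> (20,0) [heading=0, draw]
    LT 180: heading 0 -> 180
  ]
  -- iteration 2/2 --
  RT 90: heading 180 -> 90
  FD 4: (20,0) -> (20,4) [heading=90, draw]
  REPEAT 3 [
    -- iteration 1/3 --
    FD 16: (20,4) -> (20,20) [heading=90, draw]
    LT 180: heading 90 -> 270
    -- iteration 2/3 --
    FD 16: (20,20) -> (20,4) [heading=270, draw]
    LT 180: heading 270 -> 90
    -- iteration 3/3 --
    FD 16: (20,4) -> (20,20) [heading=90, draw]
    LT 180: heading 90 -> 270
  ]
]
FD 11: (20,20) -> (20,9) [heading=270, draw]
PU: pen up
Final: pos=(20,9), heading=270, 9 segment(s) drawn

Segment lengths:
  seg 1: (0,0) -> (4,0), length = 4
  seg 2: (4,0) -> (20,0), length = 16
  seg 3: (20,0) -> (4,0), length = 16
  seg 4: (4,0) -> (20,0), length = 16
  seg 5: (20,0) -> (20,4), length = 4
  seg 6: (20,4) -> (20,20), length = 16
  seg 7: (20,20) -> (20,4), length = 16
  seg 8: (20,4) -> (20,20), length = 16
  seg 9: (20,20) -> (20,9), length = 11
Total = 115

Answer: 115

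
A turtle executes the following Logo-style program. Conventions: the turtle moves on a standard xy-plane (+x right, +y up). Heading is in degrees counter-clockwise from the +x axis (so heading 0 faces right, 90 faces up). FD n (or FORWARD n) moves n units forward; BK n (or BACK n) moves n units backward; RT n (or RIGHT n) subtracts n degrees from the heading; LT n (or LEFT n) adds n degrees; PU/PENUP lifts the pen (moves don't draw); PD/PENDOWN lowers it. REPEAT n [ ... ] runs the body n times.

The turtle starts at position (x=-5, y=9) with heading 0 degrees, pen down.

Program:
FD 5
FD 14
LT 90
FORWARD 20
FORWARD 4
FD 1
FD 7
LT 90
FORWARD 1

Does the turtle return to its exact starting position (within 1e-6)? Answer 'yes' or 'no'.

Executing turtle program step by step:
Start: pos=(-5,9), heading=0, pen down
FD 5: (-5,9) -> (0,9) [heading=0, draw]
FD 14: (0,9) -> (14,9) [heading=0, draw]
LT 90: heading 0 -> 90
FD 20: (14,9) -> (14,29) [heading=90, draw]
FD 4: (14,29) -> (14,33) [heading=90, draw]
FD 1: (14,33) -> (14,34) [heading=90, draw]
FD 7: (14,34) -> (14,41) [heading=90, draw]
LT 90: heading 90 -> 180
FD 1: (14,41) -> (13,41) [heading=180, draw]
Final: pos=(13,41), heading=180, 7 segment(s) drawn

Start position: (-5, 9)
Final position: (13, 41)
Distance = 36.715; >= 1e-6 -> NOT closed

Answer: no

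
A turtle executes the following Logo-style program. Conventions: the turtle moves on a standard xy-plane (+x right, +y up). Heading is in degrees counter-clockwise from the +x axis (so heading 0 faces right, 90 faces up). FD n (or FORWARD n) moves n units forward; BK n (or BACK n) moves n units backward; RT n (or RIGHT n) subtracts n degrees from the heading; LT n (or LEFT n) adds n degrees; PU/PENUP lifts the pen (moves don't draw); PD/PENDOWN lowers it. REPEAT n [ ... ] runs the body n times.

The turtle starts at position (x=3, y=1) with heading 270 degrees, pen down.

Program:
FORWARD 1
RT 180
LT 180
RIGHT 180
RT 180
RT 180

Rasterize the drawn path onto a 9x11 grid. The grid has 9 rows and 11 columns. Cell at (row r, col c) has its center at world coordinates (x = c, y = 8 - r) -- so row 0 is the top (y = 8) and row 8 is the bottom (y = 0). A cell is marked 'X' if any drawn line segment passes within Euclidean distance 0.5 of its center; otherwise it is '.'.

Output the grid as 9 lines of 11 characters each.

Answer: ...........
...........
...........
...........
...........
...........
...........
...X.......
...X.......

Derivation:
Segment 0: (3,1) -> (3,0)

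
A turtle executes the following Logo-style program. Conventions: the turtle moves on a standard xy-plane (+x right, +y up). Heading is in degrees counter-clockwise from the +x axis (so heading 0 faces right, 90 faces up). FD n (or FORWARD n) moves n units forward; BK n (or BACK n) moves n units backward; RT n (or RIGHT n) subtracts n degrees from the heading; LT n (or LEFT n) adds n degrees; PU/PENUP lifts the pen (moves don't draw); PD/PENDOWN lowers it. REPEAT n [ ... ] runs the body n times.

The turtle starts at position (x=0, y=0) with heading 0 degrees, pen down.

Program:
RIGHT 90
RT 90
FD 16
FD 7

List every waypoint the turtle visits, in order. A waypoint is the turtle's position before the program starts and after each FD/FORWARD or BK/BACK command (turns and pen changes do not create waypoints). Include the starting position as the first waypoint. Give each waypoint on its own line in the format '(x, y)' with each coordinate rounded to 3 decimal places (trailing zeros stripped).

Answer: (0, 0)
(-16, 0)
(-23, 0)

Derivation:
Executing turtle program step by step:
Start: pos=(0,0), heading=0, pen down
RT 90: heading 0 -> 270
RT 90: heading 270 -> 180
FD 16: (0,0) -> (-16,0) [heading=180, draw]
FD 7: (-16,0) -> (-23,0) [heading=180, draw]
Final: pos=(-23,0), heading=180, 2 segment(s) drawn
Waypoints (3 total):
(0, 0)
(-16, 0)
(-23, 0)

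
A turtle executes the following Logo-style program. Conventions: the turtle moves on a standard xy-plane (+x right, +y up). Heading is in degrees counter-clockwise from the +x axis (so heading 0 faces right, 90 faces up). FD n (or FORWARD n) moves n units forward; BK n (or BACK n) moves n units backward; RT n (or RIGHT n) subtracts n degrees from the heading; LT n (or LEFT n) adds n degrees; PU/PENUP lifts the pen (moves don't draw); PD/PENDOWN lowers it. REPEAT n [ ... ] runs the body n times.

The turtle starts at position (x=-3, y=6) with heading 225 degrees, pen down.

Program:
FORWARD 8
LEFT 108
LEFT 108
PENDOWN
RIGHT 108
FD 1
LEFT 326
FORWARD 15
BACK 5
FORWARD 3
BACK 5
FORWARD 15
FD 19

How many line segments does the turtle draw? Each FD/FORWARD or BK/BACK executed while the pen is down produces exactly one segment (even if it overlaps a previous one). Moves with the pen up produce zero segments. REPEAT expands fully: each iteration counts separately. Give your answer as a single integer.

Executing turtle program step by step:
Start: pos=(-3,6), heading=225, pen down
FD 8: (-3,6) -> (-8.657,0.343) [heading=225, draw]
LT 108: heading 225 -> 333
LT 108: heading 333 -> 81
PD: pen down
RT 108: heading 81 -> 333
FD 1: (-8.657,0.343) -> (-7.766,-0.111) [heading=333, draw]
LT 326: heading 333 -> 299
FD 15: (-7.766,-0.111) -> (-0.494,-13.23) [heading=299, draw]
BK 5: (-0.494,-13.23) -> (-2.918,-8.857) [heading=299, draw]
FD 3: (-2.918,-8.857) -> (-1.463,-11.481) [heading=299, draw]
BK 5: (-1.463,-11.481) -> (-3.887,-7.108) [heading=299, draw]
FD 15: (-3.887,-7.108) -> (3.385,-20.227) [heading=299, draw]
FD 19: (3.385,-20.227) -> (12.596,-36.845) [heading=299, draw]
Final: pos=(12.596,-36.845), heading=299, 8 segment(s) drawn
Segments drawn: 8

Answer: 8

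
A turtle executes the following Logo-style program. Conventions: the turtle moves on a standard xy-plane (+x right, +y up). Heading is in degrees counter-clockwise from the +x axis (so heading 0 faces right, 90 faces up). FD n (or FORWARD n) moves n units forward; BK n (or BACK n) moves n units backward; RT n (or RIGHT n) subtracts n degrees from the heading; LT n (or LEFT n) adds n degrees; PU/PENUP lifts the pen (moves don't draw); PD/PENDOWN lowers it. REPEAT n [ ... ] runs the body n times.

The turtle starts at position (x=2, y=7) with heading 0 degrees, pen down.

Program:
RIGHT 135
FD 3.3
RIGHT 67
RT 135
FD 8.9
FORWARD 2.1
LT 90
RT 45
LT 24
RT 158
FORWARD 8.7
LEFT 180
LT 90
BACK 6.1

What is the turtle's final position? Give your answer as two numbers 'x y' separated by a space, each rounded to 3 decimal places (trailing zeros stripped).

Executing turtle program step by step:
Start: pos=(2,7), heading=0, pen down
RT 135: heading 0 -> 225
FD 3.3: (2,7) -> (-0.333,4.667) [heading=225, draw]
RT 67: heading 225 -> 158
RT 135: heading 158 -> 23
FD 8.9: (-0.333,4.667) -> (7.859,8.144) [heading=23, draw]
FD 2.1: (7.859,8.144) -> (9.792,8.965) [heading=23, draw]
LT 90: heading 23 -> 113
RT 45: heading 113 -> 68
LT 24: heading 68 -> 92
RT 158: heading 92 -> 294
FD 8.7: (9.792,8.965) -> (13.331,1.017) [heading=294, draw]
LT 180: heading 294 -> 114
LT 90: heading 114 -> 204
BK 6.1: (13.331,1.017) -> (18.903,3.498) [heading=204, draw]
Final: pos=(18.903,3.498), heading=204, 5 segment(s) drawn

Answer: 18.903 3.498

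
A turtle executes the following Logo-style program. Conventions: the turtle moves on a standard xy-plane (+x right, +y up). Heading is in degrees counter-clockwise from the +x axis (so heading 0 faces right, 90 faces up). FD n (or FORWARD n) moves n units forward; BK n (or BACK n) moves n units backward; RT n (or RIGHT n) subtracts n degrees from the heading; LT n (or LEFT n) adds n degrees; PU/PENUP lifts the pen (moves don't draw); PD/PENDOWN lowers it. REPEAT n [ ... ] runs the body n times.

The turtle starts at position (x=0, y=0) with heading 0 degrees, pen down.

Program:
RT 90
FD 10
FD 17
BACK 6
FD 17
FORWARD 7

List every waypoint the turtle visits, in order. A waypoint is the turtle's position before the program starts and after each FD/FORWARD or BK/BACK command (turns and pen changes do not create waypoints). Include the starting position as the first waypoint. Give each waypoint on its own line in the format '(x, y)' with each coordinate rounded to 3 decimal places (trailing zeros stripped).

Answer: (0, 0)
(0, -10)
(0, -27)
(0, -21)
(0, -38)
(0, -45)

Derivation:
Executing turtle program step by step:
Start: pos=(0,0), heading=0, pen down
RT 90: heading 0 -> 270
FD 10: (0,0) -> (0,-10) [heading=270, draw]
FD 17: (0,-10) -> (0,-27) [heading=270, draw]
BK 6: (0,-27) -> (0,-21) [heading=270, draw]
FD 17: (0,-21) -> (0,-38) [heading=270, draw]
FD 7: (0,-38) -> (0,-45) [heading=270, draw]
Final: pos=(0,-45), heading=270, 5 segment(s) drawn
Waypoints (6 total):
(0, 0)
(0, -10)
(0, -27)
(0, -21)
(0, -38)
(0, -45)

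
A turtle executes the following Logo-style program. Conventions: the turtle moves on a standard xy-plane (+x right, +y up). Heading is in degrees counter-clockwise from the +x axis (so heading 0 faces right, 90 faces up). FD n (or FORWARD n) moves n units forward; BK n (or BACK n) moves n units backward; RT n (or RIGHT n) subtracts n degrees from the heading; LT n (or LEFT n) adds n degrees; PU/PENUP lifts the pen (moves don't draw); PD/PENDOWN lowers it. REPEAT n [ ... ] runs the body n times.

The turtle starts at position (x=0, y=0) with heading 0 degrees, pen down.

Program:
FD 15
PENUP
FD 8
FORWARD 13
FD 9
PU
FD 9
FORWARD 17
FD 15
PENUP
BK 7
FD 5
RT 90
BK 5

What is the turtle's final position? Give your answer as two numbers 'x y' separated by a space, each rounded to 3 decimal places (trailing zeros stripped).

Executing turtle program step by step:
Start: pos=(0,0), heading=0, pen down
FD 15: (0,0) -> (15,0) [heading=0, draw]
PU: pen up
FD 8: (15,0) -> (23,0) [heading=0, move]
FD 13: (23,0) -> (36,0) [heading=0, move]
FD 9: (36,0) -> (45,0) [heading=0, move]
PU: pen up
FD 9: (45,0) -> (54,0) [heading=0, move]
FD 17: (54,0) -> (71,0) [heading=0, move]
FD 15: (71,0) -> (86,0) [heading=0, move]
PU: pen up
BK 7: (86,0) -> (79,0) [heading=0, move]
FD 5: (79,0) -> (84,0) [heading=0, move]
RT 90: heading 0 -> 270
BK 5: (84,0) -> (84,5) [heading=270, move]
Final: pos=(84,5), heading=270, 1 segment(s) drawn

Answer: 84 5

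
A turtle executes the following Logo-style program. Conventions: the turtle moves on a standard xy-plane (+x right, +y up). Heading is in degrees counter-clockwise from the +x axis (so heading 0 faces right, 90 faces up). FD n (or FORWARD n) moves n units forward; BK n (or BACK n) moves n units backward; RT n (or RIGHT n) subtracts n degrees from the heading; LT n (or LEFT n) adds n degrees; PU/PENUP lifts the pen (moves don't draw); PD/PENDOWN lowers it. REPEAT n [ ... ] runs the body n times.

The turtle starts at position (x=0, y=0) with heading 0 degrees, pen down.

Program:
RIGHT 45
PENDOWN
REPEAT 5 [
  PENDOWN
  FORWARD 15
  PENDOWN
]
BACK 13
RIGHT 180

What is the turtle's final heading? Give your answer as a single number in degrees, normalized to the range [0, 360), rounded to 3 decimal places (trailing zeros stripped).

Answer: 135

Derivation:
Executing turtle program step by step:
Start: pos=(0,0), heading=0, pen down
RT 45: heading 0 -> 315
PD: pen down
REPEAT 5 [
  -- iteration 1/5 --
  PD: pen down
  FD 15: (0,0) -> (10.607,-10.607) [heading=315, draw]
  PD: pen down
  -- iteration 2/5 --
  PD: pen down
  FD 15: (10.607,-10.607) -> (21.213,-21.213) [heading=315, draw]
  PD: pen down
  -- iteration 3/5 --
  PD: pen down
  FD 15: (21.213,-21.213) -> (31.82,-31.82) [heading=315, draw]
  PD: pen down
  -- iteration 4/5 --
  PD: pen down
  FD 15: (31.82,-31.82) -> (42.426,-42.426) [heading=315, draw]
  PD: pen down
  -- iteration 5/5 --
  PD: pen down
  FD 15: (42.426,-42.426) -> (53.033,-53.033) [heading=315, draw]
  PD: pen down
]
BK 13: (53.033,-53.033) -> (43.841,-43.841) [heading=315, draw]
RT 180: heading 315 -> 135
Final: pos=(43.841,-43.841), heading=135, 6 segment(s) drawn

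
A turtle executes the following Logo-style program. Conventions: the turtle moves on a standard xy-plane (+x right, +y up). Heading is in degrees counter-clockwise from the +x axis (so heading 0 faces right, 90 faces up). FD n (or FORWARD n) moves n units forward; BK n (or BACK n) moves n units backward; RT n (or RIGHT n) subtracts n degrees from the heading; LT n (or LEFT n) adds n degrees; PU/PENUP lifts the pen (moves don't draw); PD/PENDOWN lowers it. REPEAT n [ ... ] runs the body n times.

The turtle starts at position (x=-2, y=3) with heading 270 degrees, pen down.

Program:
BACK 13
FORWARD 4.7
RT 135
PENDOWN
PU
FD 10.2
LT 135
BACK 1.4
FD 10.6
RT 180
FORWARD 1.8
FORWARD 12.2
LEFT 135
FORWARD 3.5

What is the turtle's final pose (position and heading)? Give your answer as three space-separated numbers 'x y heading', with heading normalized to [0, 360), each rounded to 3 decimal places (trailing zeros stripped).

Executing turtle program step by step:
Start: pos=(-2,3), heading=270, pen down
BK 13: (-2,3) -> (-2,16) [heading=270, draw]
FD 4.7: (-2,16) -> (-2,11.3) [heading=270, draw]
RT 135: heading 270 -> 135
PD: pen down
PU: pen up
FD 10.2: (-2,11.3) -> (-9.212,18.512) [heading=135, move]
LT 135: heading 135 -> 270
BK 1.4: (-9.212,18.512) -> (-9.212,19.912) [heading=270, move]
FD 10.6: (-9.212,19.912) -> (-9.212,9.312) [heading=270, move]
RT 180: heading 270 -> 90
FD 1.8: (-9.212,9.312) -> (-9.212,11.112) [heading=90, move]
FD 12.2: (-9.212,11.112) -> (-9.212,23.312) [heading=90, move]
LT 135: heading 90 -> 225
FD 3.5: (-9.212,23.312) -> (-11.687,20.838) [heading=225, move]
Final: pos=(-11.687,20.838), heading=225, 2 segment(s) drawn

Answer: -11.687 20.838 225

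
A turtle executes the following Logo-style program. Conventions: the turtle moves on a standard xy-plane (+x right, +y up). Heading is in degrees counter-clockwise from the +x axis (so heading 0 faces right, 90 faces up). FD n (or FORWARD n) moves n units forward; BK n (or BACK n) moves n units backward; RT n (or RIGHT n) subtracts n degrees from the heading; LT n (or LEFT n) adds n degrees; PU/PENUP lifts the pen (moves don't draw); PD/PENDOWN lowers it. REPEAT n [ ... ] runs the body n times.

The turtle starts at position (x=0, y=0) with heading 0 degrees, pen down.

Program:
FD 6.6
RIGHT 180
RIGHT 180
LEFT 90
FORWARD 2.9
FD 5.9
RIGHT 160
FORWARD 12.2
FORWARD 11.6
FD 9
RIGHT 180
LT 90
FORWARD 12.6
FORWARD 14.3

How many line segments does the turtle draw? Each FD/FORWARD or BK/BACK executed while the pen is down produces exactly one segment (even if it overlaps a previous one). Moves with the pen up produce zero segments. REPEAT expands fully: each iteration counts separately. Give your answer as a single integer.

Executing turtle program step by step:
Start: pos=(0,0), heading=0, pen down
FD 6.6: (0,0) -> (6.6,0) [heading=0, draw]
RT 180: heading 0 -> 180
RT 180: heading 180 -> 0
LT 90: heading 0 -> 90
FD 2.9: (6.6,0) -> (6.6,2.9) [heading=90, draw]
FD 5.9: (6.6,2.9) -> (6.6,8.8) [heading=90, draw]
RT 160: heading 90 -> 290
FD 12.2: (6.6,8.8) -> (10.773,-2.664) [heading=290, draw]
FD 11.6: (10.773,-2.664) -> (14.74,-13.565) [heading=290, draw]
FD 9: (14.74,-13.565) -> (17.818,-22.022) [heading=290, draw]
RT 180: heading 290 -> 110
LT 90: heading 110 -> 200
FD 12.6: (17.818,-22.022) -> (5.978,-26.331) [heading=200, draw]
FD 14.3: (5.978,-26.331) -> (-7.459,-31.222) [heading=200, draw]
Final: pos=(-7.459,-31.222), heading=200, 8 segment(s) drawn
Segments drawn: 8

Answer: 8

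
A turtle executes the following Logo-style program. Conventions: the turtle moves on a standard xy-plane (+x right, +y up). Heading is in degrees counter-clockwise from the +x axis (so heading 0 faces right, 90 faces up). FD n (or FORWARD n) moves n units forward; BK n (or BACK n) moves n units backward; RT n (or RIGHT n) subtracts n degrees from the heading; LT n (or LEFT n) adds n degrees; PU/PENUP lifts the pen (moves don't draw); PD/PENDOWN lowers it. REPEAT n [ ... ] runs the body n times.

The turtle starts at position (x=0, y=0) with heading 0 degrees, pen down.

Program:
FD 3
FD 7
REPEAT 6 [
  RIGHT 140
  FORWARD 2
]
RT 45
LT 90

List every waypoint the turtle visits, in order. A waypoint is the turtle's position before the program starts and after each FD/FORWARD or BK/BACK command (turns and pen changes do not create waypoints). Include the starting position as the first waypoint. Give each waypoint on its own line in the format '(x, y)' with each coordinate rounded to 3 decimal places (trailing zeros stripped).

Executing turtle program step by step:
Start: pos=(0,0), heading=0, pen down
FD 3: (0,0) -> (3,0) [heading=0, draw]
FD 7: (3,0) -> (10,0) [heading=0, draw]
REPEAT 6 [
  -- iteration 1/6 --
  RT 140: heading 0 -> 220
  FD 2: (10,0) -> (8.468,-1.286) [heading=220, draw]
  -- iteration 2/6 --
  RT 140: heading 220 -> 80
  FD 2: (8.468,-1.286) -> (8.815,0.684) [heading=80, draw]
  -- iteration 3/6 --
  RT 140: heading 80 -> 300
  FD 2: (8.815,0.684) -> (9.815,-1.048) [heading=300, draw]
  -- iteration 4/6 --
  RT 140: heading 300 -> 160
  FD 2: (9.815,-1.048) -> (7.936,-0.364) [heading=160, draw]
  -- iteration 5/6 --
  RT 140: heading 160 -> 20
  FD 2: (7.936,-0.364) -> (9.815,0.32) [heading=20, draw]
  -- iteration 6/6 --
  RT 140: heading 20 -> 240
  FD 2: (9.815,0.32) -> (8.815,-1.412) [heading=240, draw]
]
RT 45: heading 240 -> 195
LT 90: heading 195 -> 285
Final: pos=(8.815,-1.412), heading=285, 8 segment(s) drawn
Waypoints (9 total):
(0, 0)
(3, 0)
(10, 0)
(8.468, -1.286)
(8.815, 0.684)
(9.815, -1.048)
(7.936, -0.364)
(9.815, 0.32)
(8.815, -1.412)

Answer: (0, 0)
(3, 0)
(10, 0)
(8.468, -1.286)
(8.815, 0.684)
(9.815, -1.048)
(7.936, -0.364)
(9.815, 0.32)
(8.815, -1.412)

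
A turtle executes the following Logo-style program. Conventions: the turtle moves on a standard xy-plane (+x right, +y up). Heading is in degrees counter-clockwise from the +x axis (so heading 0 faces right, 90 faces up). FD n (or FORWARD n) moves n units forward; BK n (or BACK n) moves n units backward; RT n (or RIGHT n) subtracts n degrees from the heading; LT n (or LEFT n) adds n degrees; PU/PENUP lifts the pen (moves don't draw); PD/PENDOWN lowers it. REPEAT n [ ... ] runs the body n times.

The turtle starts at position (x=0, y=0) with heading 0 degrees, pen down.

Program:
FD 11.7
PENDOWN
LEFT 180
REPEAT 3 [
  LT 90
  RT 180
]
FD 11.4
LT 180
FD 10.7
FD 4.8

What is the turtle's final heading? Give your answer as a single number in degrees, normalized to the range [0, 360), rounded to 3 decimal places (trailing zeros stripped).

Answer: 90

Derivation:
Executing turtle program step by step:
Start: pos=(0,0), heading=0, pen down
FD 11.7: (0,0) -> (11.7,0) [heading=0, draw]
PD: pen down
LT 180: heading 0 -> 180
REPEAT 3 [
  -- iteration 1/3 --
  LT 90: heading 180 -> 270
  RT 180: heading 270 -> 90
  -- iteration 2/3 --
  LT 90: heading 90 -> 180
  RT 180: heading 180 -> 0
  -- iteration 3/3 --
  LT 90: heading 0 -> 90
  RT 180: heading 90 -> 270
]
FD 11.4: (11.7,0) -> (11.7,-11.4) [heading=270, draw]
LT 180: heading 270 -> 90
FD 10.7: (11.7,-11.4) -> (11.7,-0.7) [heading=90, draw]
FD 4.8: (11.7,-0.7) -> (11.7,4.1) [heading=90, draw]
Final: pos=(11.7,4.1), heading=90, 4 segment(s) drawn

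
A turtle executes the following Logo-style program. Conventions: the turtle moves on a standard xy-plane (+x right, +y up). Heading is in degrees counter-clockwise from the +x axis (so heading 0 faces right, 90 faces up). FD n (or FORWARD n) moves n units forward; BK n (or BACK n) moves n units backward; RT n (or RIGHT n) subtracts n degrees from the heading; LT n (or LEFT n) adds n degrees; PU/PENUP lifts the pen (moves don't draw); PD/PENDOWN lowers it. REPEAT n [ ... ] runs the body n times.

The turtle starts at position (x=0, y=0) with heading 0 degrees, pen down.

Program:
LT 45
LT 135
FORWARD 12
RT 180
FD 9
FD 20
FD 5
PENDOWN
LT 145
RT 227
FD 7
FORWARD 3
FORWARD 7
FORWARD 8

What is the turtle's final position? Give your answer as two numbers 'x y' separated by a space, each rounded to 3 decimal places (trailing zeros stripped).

Executing turtle program step by step:
Start: pos=(0,0), heading=0, pen down
LT 45: heading 0 -> 45
LT 135: heading 45 -> 180
FD 12: (0,0) -> (-12,0) [heading=180, draw]
RT 180: heading 180 -> 0
FD 9: (-12,0) -> (-3,0) [heading=0, draw]
FD 20: (-3,0) -> (17,0) [heading=0, draw]
FD 5: (17,0) -> (22,0) [heading=0, draw]
PD: pen down
LT 145: heading 0 -> 145
RT 227: heading 145 -> 278
FD 7: (22,0) -> (22.974,-6.932) [heading=278, draw]
FD 3: (22.974,-6.932) -> (23.392,-9.903) [heading=278, draw]
FD 7: (23.392,-9.903) -> (24.366,-16.835) [heading=278, draw]
FD 8: (24.366,-16.835) -> (25.479,-24.757) [heading=278, draw]
Final: pos=(25.479,-24.757), heading=278, 8 segment(s) drawn

Answer: 25.479 -24.757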